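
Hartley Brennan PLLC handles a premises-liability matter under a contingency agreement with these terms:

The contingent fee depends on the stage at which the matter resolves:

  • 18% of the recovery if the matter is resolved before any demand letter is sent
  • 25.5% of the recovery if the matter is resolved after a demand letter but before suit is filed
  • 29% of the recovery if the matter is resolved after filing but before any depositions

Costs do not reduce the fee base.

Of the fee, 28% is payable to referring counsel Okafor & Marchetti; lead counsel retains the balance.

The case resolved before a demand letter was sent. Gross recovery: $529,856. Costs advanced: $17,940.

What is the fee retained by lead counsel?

Fee base is the gross recovery, $529,856; costs are reimbursed separately.
The matter resolved before a demand letter was sent, so the 18% rate applies.
$529,856 × 18% = $95,374.08
Referral share: 28% of $95,374.08 = $26,704.74; lead counsel retains $95,374.08 − $26,704.74 = $68,669.34.

$68,669.34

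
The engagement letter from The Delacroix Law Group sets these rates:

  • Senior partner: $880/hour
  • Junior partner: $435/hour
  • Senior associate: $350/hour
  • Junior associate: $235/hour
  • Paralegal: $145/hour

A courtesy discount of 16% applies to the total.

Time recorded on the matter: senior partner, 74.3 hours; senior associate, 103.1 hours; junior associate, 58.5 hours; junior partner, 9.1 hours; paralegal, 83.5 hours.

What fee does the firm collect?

Senior partner: 74.3 × $880 = $65,384.00
Junior partner: 9.1 × $435 = $3,958.50
Senior associate: 103.1 × $350 = $36,085.00
Junior associate: 58.5 × $235 = $13,747.50
Paralegal: 83.5 × $145 = $12,107.50
Subtotal: $131,282.50
Less 16% discount: −$21,005.20
Total: $131,282.50 − $21,005.20 = $110,277.30

$110,277.30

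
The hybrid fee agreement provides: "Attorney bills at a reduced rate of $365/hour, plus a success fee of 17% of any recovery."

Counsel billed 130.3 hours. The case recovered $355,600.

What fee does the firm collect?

Hourly: 130.3 × $365 = $47,559.50
Success fee: 17% of $355,600 = $60,452.00
Total: $47,559.50 + $60,452.00 = $108,011.50

$108,011.50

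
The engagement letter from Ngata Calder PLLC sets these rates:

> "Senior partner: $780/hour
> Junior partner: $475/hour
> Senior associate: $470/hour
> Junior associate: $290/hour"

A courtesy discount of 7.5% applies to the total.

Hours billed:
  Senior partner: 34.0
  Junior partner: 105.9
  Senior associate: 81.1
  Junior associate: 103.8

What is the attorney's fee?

Senior partner: 34.0 × $780 = $26,520.00
Junior partner: 105.9 × $475 = $50,302.50
Senior associate: 81.1 × $470 = $38,117.00
Junior associate: 103.8 × $290 = $30,102.00
Subtotal: $145,041.50
Less 7.5% discount: −$10,878.11
Total: $145,041.50 − $10,878.11 = $134,163.39

$134,163.39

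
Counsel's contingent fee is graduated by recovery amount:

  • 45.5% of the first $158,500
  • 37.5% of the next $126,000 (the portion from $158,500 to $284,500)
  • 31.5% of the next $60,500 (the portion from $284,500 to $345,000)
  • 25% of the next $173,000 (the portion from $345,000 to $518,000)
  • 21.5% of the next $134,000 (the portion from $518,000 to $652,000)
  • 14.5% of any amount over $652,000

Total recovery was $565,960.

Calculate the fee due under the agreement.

First $158,500 at 45.5% = $72,117.50
Next $126,000 at 37.5% = $47,250.00
Next $60,500 at 31.5% = $19,057.50
Next $173,000 at 25% = $43,250.00
Remaining $47,960 at 21.5% = $10,311.40
Fee: $72,117.50 + $47,250.00 + $19,057.50 + $43,250.00 + $10,311.40 = $191,986.40

$191,986.40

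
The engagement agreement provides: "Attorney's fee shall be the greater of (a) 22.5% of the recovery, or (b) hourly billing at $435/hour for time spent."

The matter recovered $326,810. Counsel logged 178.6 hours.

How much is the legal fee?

$77,691.00

(a) 22.5% of $326,810 = $73,532.25
(b) 178.6 × $435 = $77,691.00
The greater is (b): $77,691.00.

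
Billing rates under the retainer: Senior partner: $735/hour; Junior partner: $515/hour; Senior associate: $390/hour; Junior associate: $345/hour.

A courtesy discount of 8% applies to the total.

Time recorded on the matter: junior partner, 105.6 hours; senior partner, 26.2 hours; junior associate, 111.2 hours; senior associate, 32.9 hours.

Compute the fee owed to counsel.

$114,849.12

Senior partner: 26.2 × $735 = $19,257.00
Junior partner: 105.6 × $515 = $54,384.00
Senior associate: 32.9 × $390 = $12,831.00
Junior associate: 111.2 × $345 = $38,364.00
Subtotal: $124,836.00
Less 8% discount: −$9,986.88
Total: $124,836.00 − $9,986.88 = $114,849.12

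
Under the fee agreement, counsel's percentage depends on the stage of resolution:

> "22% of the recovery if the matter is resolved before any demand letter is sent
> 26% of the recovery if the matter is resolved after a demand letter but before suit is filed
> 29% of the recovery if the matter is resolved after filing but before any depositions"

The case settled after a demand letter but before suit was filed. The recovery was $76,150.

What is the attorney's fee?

The matter settled after a demand letter but before suit was filed, so the 26% rate applies.
$76,150 × 26% = $19,799.00

$19,799.00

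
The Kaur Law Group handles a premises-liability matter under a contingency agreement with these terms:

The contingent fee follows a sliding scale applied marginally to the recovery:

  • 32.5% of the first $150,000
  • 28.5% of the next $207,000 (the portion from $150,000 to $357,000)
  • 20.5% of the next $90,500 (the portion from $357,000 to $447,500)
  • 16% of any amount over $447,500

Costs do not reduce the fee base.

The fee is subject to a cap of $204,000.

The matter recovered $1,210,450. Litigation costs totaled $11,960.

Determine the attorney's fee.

Fee base is the gross recovery, $1,210,450; costs are reimbursed separately.
First $150,000 at 32.5% = $48,750.00
Next $207,000 at 28.5% = $58,995.00
Next $90,500 at 20.5% = $18,552.50
Remaining $762,950 at 16% = $122,072.00
Fee: $48,750.00 + $58,995.00 + $18,552.50 + $122,072.00 = $248,369.50
$248,369.50 exceeds the $204,000 cap, so the fee is capped at $204,000.00.

$204,000.00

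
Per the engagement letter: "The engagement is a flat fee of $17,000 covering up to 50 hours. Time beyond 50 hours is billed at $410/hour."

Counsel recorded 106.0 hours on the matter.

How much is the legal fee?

$39,960.00

Flat fee: $17,000.00
Excess hours: 106.0 − 50 = 56.0
Overrun: 56.0 × $410 = $22,960.00
Total: $17,000.00 + $22,960.00 = $39,960.00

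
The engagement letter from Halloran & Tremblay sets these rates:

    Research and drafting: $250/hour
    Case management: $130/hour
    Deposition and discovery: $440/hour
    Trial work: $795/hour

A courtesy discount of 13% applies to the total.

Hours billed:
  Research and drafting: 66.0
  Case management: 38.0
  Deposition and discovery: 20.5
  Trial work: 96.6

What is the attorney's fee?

Research and drafting: 66.0 × $250 = $16,500.00
Case management: 38.0 × $130 = $4,940.00
Deposition and discovery: 20.5 × $440 = $9,020.00
Trial work: 96.6 × $795 = $76,797.00
Subtotal: $107,257.00
Less 13% discount: −$13,943.41
Total: $107,257.00 − $13,943.41 = $93,313.59

$93,313.59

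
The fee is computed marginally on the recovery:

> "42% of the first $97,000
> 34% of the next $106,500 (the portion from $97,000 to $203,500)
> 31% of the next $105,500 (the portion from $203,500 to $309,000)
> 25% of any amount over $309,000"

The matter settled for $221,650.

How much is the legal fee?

First $97,000 at 42% = $40,740.00
Next $106,500 at 34% = $36,210.00
Remaining $18,150 at 31% = $5,626.50
Fee: $40,740.00 + $36,210.00 + $5,626.50 = $82,576.50

$82,576.50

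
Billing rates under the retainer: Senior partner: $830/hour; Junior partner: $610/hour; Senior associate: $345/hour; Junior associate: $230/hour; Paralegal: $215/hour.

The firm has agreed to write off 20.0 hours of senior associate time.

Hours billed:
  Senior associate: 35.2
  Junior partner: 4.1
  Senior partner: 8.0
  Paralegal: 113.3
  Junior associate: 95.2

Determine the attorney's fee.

$60,640.50

Senior partner: 8.0 × $830 = $6,640.00
Junior partner: 4.1 × $610 = $2,501.00
Senior associate: 35.2 × $345 = $12,144.00
Junior associate: 95.2 × $230 = $21,896.00
Paralegal: 113.3 × $215 = $24,359.50
Subtotal: $67,540.50
Write-off: 20.0 × $345 = $6,900.00
Total: $67,540.50 − $6,900.00 = $60,640.50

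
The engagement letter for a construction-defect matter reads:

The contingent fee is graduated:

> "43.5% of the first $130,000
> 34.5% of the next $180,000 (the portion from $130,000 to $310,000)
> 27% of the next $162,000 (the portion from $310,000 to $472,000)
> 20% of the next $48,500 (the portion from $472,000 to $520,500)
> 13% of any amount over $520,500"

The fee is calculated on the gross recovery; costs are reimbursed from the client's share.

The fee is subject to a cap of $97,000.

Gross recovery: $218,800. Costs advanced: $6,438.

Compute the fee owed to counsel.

Fee base is the gross recovery, $218,800; costs are reimbursed separately.
First $130,000 at 43.5% = $56,550.00
Remaining $88,800 at 34.5% = $30,636.00
Fee: $56,550.00 + $30,636.00 = $87,186.00
$87,186.00 is under the $97,000 cap.

$87,186.00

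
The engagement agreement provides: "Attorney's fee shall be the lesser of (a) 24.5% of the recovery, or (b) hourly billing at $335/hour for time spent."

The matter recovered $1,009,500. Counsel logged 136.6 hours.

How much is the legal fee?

(a) 24.5% of $1,009,500 = $247,327.50
(b) 136.6 × $335 = $45,761.00
The lesser is (b): $45,761.00.

$45,761.00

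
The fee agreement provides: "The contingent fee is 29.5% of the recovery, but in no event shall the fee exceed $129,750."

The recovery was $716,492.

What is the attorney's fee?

$129,750.00

29.5% of $716,492 = $211,365.14
That exceeds the $129,750 cap, so the fee is capped at $129,750.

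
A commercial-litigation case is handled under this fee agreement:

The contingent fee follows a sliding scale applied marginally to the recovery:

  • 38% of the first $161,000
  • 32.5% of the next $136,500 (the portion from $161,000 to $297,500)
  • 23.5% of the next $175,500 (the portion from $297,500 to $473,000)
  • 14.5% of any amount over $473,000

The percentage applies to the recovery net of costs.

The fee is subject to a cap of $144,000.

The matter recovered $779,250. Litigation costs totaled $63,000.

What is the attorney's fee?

Fee base (net of costs): $779,250 − $63,000 = $716,250
First $161,000 at 38% = $61,180.00
Next $136,500 at 32.5% = $44,362.50
Next $175,500 at 23.5% = $41,242.50
Remaining $243,250 at 14.5% = $35,271.25
Fee: $61,180.00 + $44,362.50 + $41,242.50 + $35,271.25 = $182,056.25
$182,056.25 exceeds the $144,000 cap, so the fee is capped at $144,000.00.

$144,000.00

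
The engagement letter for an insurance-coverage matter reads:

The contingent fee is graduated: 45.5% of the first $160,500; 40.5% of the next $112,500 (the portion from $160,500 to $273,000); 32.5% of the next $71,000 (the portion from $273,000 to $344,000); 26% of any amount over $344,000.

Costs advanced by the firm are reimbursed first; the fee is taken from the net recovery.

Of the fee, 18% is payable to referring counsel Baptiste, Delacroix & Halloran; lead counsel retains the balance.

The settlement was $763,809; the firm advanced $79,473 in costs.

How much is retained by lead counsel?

Fee base (net of costs): $763,809 − $79,473 = $684,336
First $160,500 at 45.5% = $73,027.50
Next $112,500 at 40.5% = $45,562.50
Next $71,000 at 32.5% = $23,075.00
Remaining $340,336 at 26% = $88,487.36
Fee: $73,027.50 + $45,562.50 + $23,075.00 + $88,487.36 = $230,152.36
Referral share: 18% of $230,152.36 = $41,427.42; lead counsel retains $230,152.36 − $41,427.42 = $188,724.94.

$188,724.94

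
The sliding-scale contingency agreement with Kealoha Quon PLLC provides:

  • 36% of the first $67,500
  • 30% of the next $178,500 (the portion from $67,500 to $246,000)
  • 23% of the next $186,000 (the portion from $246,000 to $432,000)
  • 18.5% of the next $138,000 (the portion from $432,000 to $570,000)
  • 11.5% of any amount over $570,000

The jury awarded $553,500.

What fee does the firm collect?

$143,107.50

First $67,500 at 36% = $24,300.00
Next $178,500 at 30% = $53,550.00
Next $186,000 at 23% = $42,780.00
Remaining $121,500 at 18.5% = $22,477.50
Fee: $24,300.00 + $53,550.00 + $42,780.00 + $22,477.50 = $143,107.50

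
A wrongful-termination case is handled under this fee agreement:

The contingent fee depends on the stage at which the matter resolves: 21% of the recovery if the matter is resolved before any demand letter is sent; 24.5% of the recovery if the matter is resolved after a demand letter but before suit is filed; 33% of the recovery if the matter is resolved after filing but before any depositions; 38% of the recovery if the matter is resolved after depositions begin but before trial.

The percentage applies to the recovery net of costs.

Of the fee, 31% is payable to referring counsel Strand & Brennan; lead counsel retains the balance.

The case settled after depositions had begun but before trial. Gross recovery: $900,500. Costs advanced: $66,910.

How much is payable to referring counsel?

Fee base (net of costs): $900,500 − $66,910 = $833,590
The matter settled after depositions had begun but before trial, so the 38% rate applies.
$833,590 × 38% = $316,764.20
Referral share: 31% of $316,764.20 = $98,196.90; lead counsel retains $316,764.20 − $98,196.90 = $218,567.30.

$98,196.90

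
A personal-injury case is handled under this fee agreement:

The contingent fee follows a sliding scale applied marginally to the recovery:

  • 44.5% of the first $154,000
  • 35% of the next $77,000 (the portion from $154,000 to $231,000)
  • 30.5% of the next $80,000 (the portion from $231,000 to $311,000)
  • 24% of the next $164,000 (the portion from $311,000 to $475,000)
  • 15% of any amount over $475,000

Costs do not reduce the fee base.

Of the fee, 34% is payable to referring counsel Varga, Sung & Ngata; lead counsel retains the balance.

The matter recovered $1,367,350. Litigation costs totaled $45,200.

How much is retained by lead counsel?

Fee base is the gross recovery, $1,367,350; costs are reimbursed separately.
First $154,000 at 44.5% = $68,530.00
Next $77,000 at 35% = $26,950.00
Next $80,000 at 30.5% = $24,400.00
Next $164,000 at 24% = $39,360.00
Remaining $892,350 at 15% = $133,852.50
Fee: $68,530.00 + $26,950.00 + $24,400.00 + $39,360.00 + $133,852.50 = $293,092.50
Referral share: 34% of $293,092.50 = $99,651.45; lead counsel retains $293,092.50 − $99,651.45 = $193,441.05.

$193,441.05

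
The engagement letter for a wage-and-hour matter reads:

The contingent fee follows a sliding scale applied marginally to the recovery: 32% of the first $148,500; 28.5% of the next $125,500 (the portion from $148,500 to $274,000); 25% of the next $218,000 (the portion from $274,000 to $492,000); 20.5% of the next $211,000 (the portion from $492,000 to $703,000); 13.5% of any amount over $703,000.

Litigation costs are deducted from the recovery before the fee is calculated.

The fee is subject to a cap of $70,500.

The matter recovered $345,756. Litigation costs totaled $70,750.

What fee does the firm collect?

$70,500.00

Fee base (net of costs): $345,756 − $70,750 = $275,006
First $148,500 at 32% = $47,520.00
Next $125,500 at 28.5% = $35,767.50
Remaining $1,006 at 25% = $251.50
Fee: $47,520.00 + $35,767.50 + $251.50 = $83,539.00
$83,539.00 exceeds the $70,500 cap, so the fee is capped at $70,500.00.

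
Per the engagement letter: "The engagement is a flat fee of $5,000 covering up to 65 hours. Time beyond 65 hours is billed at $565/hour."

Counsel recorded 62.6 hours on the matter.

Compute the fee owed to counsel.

$5,000.00

62.6 hours is within the 65-hour scope; only the flat fee applies.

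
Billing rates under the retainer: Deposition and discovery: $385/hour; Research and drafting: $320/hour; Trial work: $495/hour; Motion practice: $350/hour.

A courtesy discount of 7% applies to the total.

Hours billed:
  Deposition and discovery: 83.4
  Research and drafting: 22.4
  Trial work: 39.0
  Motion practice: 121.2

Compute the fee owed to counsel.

Deposition and discovery: 83.4 × $385 = $32,109.00
Research and drafting: 22.4 × $320 = $7,168.00
Trial work: 39.0 × $495 = $19,305.00
Motion practice: 121.2 × $350 = $42,420.00
Subtotal: $101,002.00
Less 7% discount: −$7,070.14
Total: $101,002.00 − $7,070.14 = $93,931.86

$93,931.86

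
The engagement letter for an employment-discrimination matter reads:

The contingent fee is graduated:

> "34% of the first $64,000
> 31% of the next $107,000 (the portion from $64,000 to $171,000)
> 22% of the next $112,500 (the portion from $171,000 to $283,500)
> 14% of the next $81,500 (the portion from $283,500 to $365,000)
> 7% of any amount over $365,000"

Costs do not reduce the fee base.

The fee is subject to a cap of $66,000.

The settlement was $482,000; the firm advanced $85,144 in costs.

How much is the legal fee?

$66,000.00

Fee base is the gross recovery, $482,000; costs are reimbursed separately.
First $64,000 at 34% = $21,760.00
Next $107,000 at 31% = $33,170.00
Next $112,500 at 22% = $24,750.00
Next $81,500 at 14% = $11,410.00
Remaining $117,000 at 7% = $8,190.00
Fee: $21,760.00 + $33,170.00 + $24,750.00 + $11,410.00 + $8,190.00 = $99,280.00
$99,280.00 exceeds the $66,000 cap, so the fee is capped at $66,000.00.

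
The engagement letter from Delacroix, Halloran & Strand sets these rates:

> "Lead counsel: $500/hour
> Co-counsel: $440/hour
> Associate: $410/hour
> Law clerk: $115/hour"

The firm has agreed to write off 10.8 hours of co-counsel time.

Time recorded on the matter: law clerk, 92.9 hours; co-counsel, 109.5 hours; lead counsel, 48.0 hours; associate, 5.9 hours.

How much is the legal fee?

Lead counsel: 48.0 × $500 = $24,000.00
Co-counsel: 109.5 × $440 = $48,180.00
Associate: 5.9 × $410 = $2,419.00
Law clerk: 92.9 × $115 = $10,683.50
Subtotal: $85,282.50
Write-off: 10.8 × $440 = $4,752.00
Total: $85,282.50 − $4,752.00 = $80,530.50

$80,530.50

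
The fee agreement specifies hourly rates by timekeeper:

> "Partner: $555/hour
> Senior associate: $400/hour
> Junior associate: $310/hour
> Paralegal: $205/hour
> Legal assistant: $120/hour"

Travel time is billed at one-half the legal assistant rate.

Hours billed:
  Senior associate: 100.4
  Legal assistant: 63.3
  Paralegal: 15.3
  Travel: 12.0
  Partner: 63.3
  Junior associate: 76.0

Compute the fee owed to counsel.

$110,304.00

Partner: 63.3 × $555 = $35,131.50
Senior associate: 100.4 × $400 = $40,160.00
Junior associate: 76.0 × $310 = $23,560.00
Paralegal: 15.3 × $205 = $3,136.50
Legal assistant: 63.3 × $120 = $7,596.00
Subtotal: $35,131.50 + $40,160.00 + $23,560.00 + $3,136.50 + $7,596.00 = $109,584.00
Travel: 12.0 × ($120 ÷ 2) = 12.0 × $60.00 = $720.00
Total: $109,584.00 + $720.00 = $110,304.00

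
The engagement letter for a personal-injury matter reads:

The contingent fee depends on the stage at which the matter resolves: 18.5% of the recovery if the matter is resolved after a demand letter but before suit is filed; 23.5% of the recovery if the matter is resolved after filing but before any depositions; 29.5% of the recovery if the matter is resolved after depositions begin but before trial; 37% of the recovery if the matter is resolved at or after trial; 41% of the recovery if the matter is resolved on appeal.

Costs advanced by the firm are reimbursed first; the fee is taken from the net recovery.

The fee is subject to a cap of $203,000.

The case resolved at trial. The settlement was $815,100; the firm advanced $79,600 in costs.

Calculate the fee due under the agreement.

Fee base (net of costs): $815,100 − $79,600 = $735,500
The matter resolved at trial, so the 37% rate applies.
$735,500 × 37% = $272,135.00
$272,135.00 exceeds the $203,000 cap, so the fee is capped at $203,000.00.

$203,000.00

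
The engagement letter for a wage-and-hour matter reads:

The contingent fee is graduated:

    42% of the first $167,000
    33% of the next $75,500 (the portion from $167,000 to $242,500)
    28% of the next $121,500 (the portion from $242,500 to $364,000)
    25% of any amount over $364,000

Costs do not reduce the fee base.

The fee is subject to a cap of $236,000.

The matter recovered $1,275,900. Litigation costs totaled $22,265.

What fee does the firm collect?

Fee base is the gross recovery, $1,275,900; costs are reimbursed separately.
First $167,000 at 42% = $70,140.00
Next $75,500 at 33% = $24,915.00
Next $121,500 at 28% = $34,020.00
Remaining $911,900 at 25% = $227,975.00
Fee: $70,140.00 + $24,915.00 + $34,020.00 + $227,975.00 = $357,050.00
$357,050.00 exceeds the $236,000 cap, so the fee is capped at $236,000.00.

$236,000.00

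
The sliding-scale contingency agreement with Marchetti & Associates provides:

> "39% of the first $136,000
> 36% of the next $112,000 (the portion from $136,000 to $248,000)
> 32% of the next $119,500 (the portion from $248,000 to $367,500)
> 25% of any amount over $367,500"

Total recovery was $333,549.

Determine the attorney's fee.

First $136,000 at 39% = $53,040.00
Next $112,000 at 36% = $40,320.00
Remaining $85,549 at 32% = $27,375.68
Fee: $53,040.00 + $40,320.00 + $27,375.68 = $120,735.68

$120,735.68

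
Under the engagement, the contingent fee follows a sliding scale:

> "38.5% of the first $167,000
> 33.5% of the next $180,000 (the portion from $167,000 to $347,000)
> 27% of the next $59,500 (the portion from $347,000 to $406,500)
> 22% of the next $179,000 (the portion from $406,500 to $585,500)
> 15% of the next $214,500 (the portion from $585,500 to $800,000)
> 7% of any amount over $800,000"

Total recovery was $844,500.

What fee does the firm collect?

$215,330.00

First $167,000 at 38.5% = $64,295.00
Next $180,000 at 33.5% = $60,300.00
Next $59,500 at 27% = $16,065.00
Next $179,000 at 22% = $39,380.00
Next $214,500 at 15% = $32,175.00
Remaining $44,500 at 7% = $3,115.00
Fee: $64,295.00 + $60,300.00 + $16,065.00 + $39,380.00 + $32,175.00 + $3,115.00 = $215,330.00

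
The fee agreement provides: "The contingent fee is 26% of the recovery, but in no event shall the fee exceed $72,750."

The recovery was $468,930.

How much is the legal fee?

26% of $468,930 = $121,921.80
That exceeds the $72,750 cap, so the fee is capped at $72,750.

$72,750.00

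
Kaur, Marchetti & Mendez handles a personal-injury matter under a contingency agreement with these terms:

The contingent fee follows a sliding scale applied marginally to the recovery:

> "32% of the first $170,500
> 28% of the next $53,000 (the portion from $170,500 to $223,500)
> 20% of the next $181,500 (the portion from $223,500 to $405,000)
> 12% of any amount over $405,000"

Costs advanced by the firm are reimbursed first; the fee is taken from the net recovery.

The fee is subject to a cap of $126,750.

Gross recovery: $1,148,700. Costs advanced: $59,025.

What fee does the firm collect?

Fee base (net of costs): $1,148,700 − $59,025 = $1,089,675
First $170,500 at 32% = $54,560.00
Next $53,000 at 28% = $14,840.00
Next $181,500 at 20% = $36,300.00
Remaining $684,675 at 12% = $82,161.00
Fee: $54,560.00 + $14,840.00 + $36,300.00 + $82,161.00 = $187,861.00
$187,861.00 exceeds the $126,750 cap, so the fee is capped at $126,750.00.

$126,750.00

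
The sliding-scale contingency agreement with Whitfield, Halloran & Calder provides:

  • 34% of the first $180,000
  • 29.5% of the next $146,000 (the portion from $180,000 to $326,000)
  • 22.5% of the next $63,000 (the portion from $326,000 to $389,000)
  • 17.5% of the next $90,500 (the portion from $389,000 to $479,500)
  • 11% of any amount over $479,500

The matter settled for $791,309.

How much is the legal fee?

First $180,000 at 34% = $61,200.00
Next $146,000 at 29.5% = $43,070.00
Next $63,000 at 22.5% = $14,175.00
Next $90,500 at 17.5% = $15,837.50
Remaining $311,809 at 11% = $34,298.99
Fee: $61,200.00 + $43,070.00 + $14,175.00 + $15,837.50 + $34,298.99 = $168,581.49

$168,581.49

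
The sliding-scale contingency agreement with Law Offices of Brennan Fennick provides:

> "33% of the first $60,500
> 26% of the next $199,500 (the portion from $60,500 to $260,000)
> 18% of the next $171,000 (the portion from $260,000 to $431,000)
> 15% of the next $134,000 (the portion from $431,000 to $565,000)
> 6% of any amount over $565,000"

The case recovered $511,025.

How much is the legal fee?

First $60,500 at 33% = $19,965.00
Next $199,500 at 26% = $51,870.00
Next $171,000 at 18% = $30,780.00
Remaining $80,025 at 15% = $12,003.75
Fee: $19,965.00 + $51,870.00 + $30,780.00 + $12,003.75 = $114,618.75

$114,618.75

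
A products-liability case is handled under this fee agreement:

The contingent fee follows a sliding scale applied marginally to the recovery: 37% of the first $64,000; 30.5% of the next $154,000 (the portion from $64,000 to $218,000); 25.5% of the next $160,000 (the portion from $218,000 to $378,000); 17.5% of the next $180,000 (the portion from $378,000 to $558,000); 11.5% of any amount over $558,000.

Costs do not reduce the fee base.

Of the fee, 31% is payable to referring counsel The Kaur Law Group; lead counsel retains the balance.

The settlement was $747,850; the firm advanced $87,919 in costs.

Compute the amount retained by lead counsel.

Fee base is the gross recovery, $747,850; costs are reimbursed separately.
First $64,000 at 37% = $23,680.00
Next $154,000 at 30.5% = $46,970.00
Next $160,000 at 25.5% = $40,800.00
Next $180,000 at 17.5% = $31,500.00
Remaining $189,850 at 11.5% = $21,832.75
Fee: $23,680.00 + $46,970.00 + $40,800.00 + $31,500.00 + $21,832.75 = $164,782.75
Referral share: 31% of $164,782.75 = $51,082.65; lead counsel retains $164,782.75 − $51,082.65 = $113,700.10.

$113,700.10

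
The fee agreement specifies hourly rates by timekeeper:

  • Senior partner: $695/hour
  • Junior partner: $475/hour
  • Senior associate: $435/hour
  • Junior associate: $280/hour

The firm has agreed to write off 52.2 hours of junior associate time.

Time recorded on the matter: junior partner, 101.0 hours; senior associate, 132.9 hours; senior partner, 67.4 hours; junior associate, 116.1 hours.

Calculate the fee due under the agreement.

$170,521.50

Senior partner: 67.4 × $695 = $46,843.00
Junior partner: 101.0 × $475 = $47,975.00
Senior associate: 132.9 × $435 = $57,811.50
Junior associate: 116.1 × $280 = $32,508.00
Subtotal: $185,137.50
Write-off: 52.2 × $280 = $14,616.00
Total: $185,137.50 − $14,616.00 = $170,521.50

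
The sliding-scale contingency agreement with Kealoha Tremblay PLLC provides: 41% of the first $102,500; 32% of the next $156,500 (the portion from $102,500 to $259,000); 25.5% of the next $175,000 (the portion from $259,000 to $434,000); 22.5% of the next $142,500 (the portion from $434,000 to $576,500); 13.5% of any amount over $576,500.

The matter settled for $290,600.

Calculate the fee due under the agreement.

First $102,500 at 41% = $42,025.00
Next $156,500 at 32% = $50,080.00
Remaining $31,600 at 25.5% = $8,058.00
Fee: $42,025.00 + $50,080.00 + $8,058.00 = $100,163.00

$100,163.00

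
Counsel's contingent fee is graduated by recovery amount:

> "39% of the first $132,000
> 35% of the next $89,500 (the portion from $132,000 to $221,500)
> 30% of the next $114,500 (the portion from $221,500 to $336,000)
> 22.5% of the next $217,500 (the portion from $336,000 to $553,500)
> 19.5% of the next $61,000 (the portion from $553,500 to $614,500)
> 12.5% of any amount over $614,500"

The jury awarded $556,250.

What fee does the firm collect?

First $132,000 at 39% = $51,480.00
Next $89,500 at 35% = $31,325.00
Next $114,500 at 30% = $34,350.00
Next $217,500 at 22.5% = $48,937.50
Remaining $2,750 at 19.5% = $536.25
Fee: $51,480.00 + $31,325.00 + $34,350.00 + $48,937.50 + $536.25 = $166,628.75

$166,628.75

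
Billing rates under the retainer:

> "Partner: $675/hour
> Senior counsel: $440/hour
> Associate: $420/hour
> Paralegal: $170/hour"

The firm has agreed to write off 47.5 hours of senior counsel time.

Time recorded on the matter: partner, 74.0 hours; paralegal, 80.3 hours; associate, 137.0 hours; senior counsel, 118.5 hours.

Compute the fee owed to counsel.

Partner: 74.0 × $675 = $49,950.00
Senior counsel: 118.5 × $440 = $52,140.00
Associate: 137.0 × $420 = $57,540.00
Paralegal: 80.3 × $170 = $13,651.00
Subtotal: $173,281.00
Write-off: 47.5 × $440 = $20,900.00
Total: $173,281.00 − $20,900.00 = $152,381.00

$152,381.00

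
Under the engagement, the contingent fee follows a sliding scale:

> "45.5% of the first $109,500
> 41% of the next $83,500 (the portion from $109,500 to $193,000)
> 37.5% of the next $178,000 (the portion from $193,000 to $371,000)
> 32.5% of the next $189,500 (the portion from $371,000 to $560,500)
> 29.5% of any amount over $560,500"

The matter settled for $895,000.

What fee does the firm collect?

First $109,500 at 45.5% = $49,822.50
Next $83,500 at 41% = $34,235.00
Next $178,000 at 37.5% = $66,750.00
Next $189,500 at 32.5% = $61,587.50
Remaining $334,500 at 29.5% = $98,677.50
Fee: $49,822.50 + $34,235.00 + $66,750.00 + $61,587.50 + $98,677.50 = $311,072.50

$311,072.50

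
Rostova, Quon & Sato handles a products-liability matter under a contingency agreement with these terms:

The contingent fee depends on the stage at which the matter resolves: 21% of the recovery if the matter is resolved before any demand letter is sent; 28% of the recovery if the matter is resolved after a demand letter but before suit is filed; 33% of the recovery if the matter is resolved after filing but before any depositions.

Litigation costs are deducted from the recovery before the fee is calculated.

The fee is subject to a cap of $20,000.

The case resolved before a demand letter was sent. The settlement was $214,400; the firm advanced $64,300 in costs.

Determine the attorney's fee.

$20,000.00

Fee base (net of costs): $214,400 − $64,300 = $150,100
The matter resolved before a demand letter was sent, so the 21% rate applies.
$150,100 × 21% = $31,521.00
$31,521.00 exceeds the $20,000 cap, so the fee is capped at $20,000.00.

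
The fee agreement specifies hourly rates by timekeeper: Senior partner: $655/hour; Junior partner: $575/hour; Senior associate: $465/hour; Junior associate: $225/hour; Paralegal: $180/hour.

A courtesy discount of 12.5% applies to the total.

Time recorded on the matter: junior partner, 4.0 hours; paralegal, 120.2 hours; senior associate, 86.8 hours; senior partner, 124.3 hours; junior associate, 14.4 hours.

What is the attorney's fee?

$130,335.19

Senior partner: 124.3 × $655 = $81,416.50
Junior partner: 4.0 × $575 = $2,300.00
Senior associate: 86.8 × $465 = $40,362.00
Junior associate: 14.4 × $225 = $3,240.00
Paralegal: 120.2 × $180 = $21,636.00
Subtotal: $148,954.50
Less 12.5% discount: −$18,619.31
Total: $148,954.50 − $18,619.31 = $130,335.19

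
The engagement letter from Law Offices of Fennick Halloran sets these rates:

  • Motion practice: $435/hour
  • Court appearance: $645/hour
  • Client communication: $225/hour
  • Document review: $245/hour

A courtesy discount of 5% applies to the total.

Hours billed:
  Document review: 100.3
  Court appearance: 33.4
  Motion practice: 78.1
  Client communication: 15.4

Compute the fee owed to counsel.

Motion practice: 78.1 × $435 = $33,973.50
Court appearance: 33.4 × $645 = $21,543.00
Client communication: 15.4 × $225 = $3,465.00
Document review: 100.3 × $245 = $24,573.50
Subtotal: $83,555.00
Less 5% discount: −$4,177.75
Total: $83,555.00 − $4,177.75 = $79,377.25

$79,377.25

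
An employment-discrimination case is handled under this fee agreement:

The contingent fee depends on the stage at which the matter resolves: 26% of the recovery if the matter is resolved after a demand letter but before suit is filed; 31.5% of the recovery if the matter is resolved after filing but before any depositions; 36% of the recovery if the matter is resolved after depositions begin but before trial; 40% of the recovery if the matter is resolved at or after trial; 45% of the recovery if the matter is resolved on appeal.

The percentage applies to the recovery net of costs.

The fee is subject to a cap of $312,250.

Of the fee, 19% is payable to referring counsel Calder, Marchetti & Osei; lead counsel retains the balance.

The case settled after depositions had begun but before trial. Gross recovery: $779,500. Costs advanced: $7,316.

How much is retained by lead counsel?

Fee base (net of costs): $779,500 − $7,316 = $772,184
The matter settled after depositions had begun but before trial, so the 36% rate applies.
$772,184 × 36% = $277,986.24
$277,986.24 is under the $312,250 cap.
Referral share: 19% of $277,986.24 = $52,817.39; lead counsel retains $277,986.24 − $52,817.39 = $225,168.85.

$225,168.85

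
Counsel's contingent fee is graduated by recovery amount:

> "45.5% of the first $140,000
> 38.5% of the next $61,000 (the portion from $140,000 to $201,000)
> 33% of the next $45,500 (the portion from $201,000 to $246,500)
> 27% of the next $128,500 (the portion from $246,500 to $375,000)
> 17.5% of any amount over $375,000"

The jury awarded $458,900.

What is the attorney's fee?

$151,577.50

First $140,000 at 45.5% = $63,700.00
Next $61,000 at 38.5% = $23,485.00
Next $45,500 at 33% = $15,015.00
Next $128,500 at 27% = $34,695.00
Remaining $83,900 at 17.5% = $14,682.50
Fee: $63,700.00 + $23,485.00 + $15,015.00 + $34,695.00 + $14,682.50 = $151,577.50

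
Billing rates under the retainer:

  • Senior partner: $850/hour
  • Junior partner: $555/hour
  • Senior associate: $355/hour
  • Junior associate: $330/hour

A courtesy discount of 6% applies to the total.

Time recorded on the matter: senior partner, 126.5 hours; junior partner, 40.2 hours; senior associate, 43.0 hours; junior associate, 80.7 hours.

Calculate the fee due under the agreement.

Senior partner: 126.5 × $850 = $107,525.00
Junior partner: 40.2 × $555 = $22,311.00
Senior associate: 43.0 × $355 = $15,265.00
Junior associate: 80.7 × $330 = $26,631.00
Subtotal: $171,732.00
Less 6% discount: −$10,303.92
Total: $171,732.00 − $10,303.92 = $161,428.08

$161,428.08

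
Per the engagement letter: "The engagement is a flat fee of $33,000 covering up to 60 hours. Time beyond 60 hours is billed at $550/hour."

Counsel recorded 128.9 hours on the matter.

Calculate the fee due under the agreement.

Flat fee: $33,000.00
Excess hours: 128.9 − 60 = 68.9
Overrun: 68.9 × $550 = $37,895.00
Total: $33,000.00 + $37,895.00 = $70,895.00

$70,895.00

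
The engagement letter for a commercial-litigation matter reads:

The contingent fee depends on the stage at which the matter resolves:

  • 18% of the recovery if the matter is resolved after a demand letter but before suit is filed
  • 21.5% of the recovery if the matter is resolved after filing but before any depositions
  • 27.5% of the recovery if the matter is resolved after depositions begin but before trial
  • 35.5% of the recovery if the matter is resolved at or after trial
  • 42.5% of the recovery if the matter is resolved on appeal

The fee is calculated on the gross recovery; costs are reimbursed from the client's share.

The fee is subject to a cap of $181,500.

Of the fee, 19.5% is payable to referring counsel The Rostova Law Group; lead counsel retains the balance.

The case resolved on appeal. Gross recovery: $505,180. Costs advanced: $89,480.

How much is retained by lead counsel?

$146,107.50

Fee base is the gross recovery, $505,180; costs are reimbursed separately.
The matter resolved on appeal, so the 42.5% rate applies.
$505,180 × 42.5% = $214,701.50
$214,701.50 exceeds the $181,500 cap, so the fee is capped at $181,500.00.
Referral share: 19.5% of $181,500.00 = $35,392.50; lead counsel retains $181,500.00 − $35,392.50 = $146,107.50.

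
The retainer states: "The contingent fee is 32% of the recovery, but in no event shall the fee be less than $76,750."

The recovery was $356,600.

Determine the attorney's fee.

32% of $356,600 = $114,112.00
That exceeds the $76,750 minimum.

$114,112.00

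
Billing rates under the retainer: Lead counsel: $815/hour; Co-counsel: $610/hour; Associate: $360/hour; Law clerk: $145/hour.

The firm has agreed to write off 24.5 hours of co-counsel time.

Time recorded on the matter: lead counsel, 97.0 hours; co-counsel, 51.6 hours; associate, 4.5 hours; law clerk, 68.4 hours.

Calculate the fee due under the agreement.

$107,124.00

Lead counsel: 97.0 × $815 = $79,055.00
Co-counsel: 51.6 × $610 = $31,476.00
Associate: 4.5 × $360 = $1,620.00
Law clerk: 68.4 × $145 = $9,918.00
Subtotal: $122,069.00
Write-off: 24.5 × $610 = $14,945.00
Total: $122,069.00 − $14,945.00 = $107,124.00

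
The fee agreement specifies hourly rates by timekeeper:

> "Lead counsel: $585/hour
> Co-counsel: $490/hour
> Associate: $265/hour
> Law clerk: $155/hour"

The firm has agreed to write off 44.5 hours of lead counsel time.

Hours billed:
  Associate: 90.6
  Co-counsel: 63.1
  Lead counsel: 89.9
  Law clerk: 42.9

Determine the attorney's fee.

Lead counsel: 89.9 × $585 = $52,591.50
Co-counsel: 63.1 × $490 = $30,919.00
Associate: 90.6 × $265 = $24,009.00
Law clerk: 42.9 × $155 = $6,649.50
Subtotal: $114,169.00
Write-off: 44.5 × $585 = $26,032.50
Total: $114,169.00 − $26,032.50 = $88,136.50

$88,136.50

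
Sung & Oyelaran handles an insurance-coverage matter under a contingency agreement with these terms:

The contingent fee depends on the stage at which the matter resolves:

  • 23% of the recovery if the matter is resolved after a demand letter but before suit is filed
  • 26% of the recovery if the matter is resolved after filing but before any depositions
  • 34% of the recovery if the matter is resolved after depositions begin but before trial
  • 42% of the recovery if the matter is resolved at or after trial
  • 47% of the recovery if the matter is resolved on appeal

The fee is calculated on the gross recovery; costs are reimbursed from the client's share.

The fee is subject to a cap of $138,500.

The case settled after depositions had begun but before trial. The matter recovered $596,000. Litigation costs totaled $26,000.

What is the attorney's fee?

$138,500.00

Fee base is the gross recovery, $596,000; costs are reimbursed separately.
The matter settled after depositions had begun but before trial, so the 34% rate applies.
$596,000 × 34% = $202,640.00
$202,640.00 exceeds the $138,500 cap, so the fee is capped at $138,500.00.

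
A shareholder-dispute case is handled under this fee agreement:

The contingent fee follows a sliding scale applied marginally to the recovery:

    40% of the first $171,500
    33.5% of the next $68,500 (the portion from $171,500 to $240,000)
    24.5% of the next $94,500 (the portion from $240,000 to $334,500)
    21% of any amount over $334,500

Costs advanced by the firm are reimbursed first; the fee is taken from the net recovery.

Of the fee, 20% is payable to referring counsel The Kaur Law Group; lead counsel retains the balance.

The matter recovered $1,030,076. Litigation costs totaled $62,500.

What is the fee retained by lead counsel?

Fee base (net of costs): $1,030,076 − $62,500 = $967,576
First $171,500 at 40% = $68,600.00
Next $68,500 at 33.5% = $22,947.50
Next $94,500 at 24.5% = $23,152.50
Remaining $633,076 at 21% = $132,945.96
Fee: $68,600.00 + $22,947.50 + $23,152.50 + $132,945.96 = $247,645.96
Referral share: 20% of $247,645.96 = $49,529.19; lead counsel retains $247,645.96 − $49,529.19 = $198,116.77.

$198,116.77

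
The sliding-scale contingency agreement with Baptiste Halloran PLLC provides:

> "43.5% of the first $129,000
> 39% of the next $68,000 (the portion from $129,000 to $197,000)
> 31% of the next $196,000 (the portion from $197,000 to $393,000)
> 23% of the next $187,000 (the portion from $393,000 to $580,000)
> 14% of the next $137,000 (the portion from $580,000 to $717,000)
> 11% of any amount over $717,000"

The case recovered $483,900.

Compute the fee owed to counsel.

$164,302.00

First $129,000 at 43.5% = $56,115.00
Next $68,000 at 39% = $26,520.00
Next $196,000 at 31% = $60,760.00
Remaining $90,900 at 23% = $20,907.00
Fee: $56,115.00 + $26,520.00 + $60,760.00 + $20,907.00 = $164,302.00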